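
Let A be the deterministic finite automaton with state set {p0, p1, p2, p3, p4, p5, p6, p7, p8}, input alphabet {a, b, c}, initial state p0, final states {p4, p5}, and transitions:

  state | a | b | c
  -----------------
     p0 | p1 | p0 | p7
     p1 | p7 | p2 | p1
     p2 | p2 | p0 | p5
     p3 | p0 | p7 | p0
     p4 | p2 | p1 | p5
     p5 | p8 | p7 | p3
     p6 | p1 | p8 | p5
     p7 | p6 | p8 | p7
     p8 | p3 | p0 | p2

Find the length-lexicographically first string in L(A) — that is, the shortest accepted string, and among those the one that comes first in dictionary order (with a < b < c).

A breadth-first search from p0 reaches an accepting state first via the path p0 → p1 → p2 → p5 on input abc.
No string of length < 3 is accepted (BFS exhausts all shorter strings without reaching an accepting state), and abc is the lexicographically least accepting string of length 3.

abc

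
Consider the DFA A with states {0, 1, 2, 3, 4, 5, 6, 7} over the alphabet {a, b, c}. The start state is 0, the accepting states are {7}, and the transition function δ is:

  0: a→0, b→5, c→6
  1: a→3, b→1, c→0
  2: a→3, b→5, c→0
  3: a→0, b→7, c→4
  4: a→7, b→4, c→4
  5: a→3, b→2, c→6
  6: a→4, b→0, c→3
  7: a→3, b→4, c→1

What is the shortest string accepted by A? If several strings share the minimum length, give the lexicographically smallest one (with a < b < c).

A breadth-first search from 0 reaches an accepting state first via the path 0 → 5 → 3 → 7 on input bab.
No string of length < 3 is accepted (BFS exhausts all shorter strings without reaching an accepting state), and bab is the lexicographically least accepting string of length 3.

bab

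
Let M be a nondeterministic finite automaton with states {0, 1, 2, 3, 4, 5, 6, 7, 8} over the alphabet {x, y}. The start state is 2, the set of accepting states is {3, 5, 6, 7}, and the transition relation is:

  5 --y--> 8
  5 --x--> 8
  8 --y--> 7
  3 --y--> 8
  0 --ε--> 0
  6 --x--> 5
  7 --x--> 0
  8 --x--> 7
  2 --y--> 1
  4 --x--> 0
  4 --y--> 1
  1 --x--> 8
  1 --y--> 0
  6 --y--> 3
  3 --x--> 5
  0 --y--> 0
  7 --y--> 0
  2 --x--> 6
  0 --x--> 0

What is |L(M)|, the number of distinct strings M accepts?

16

The useful subgraph on states {1, 2, 3, 5, 6, 7, 8} is acyclic, so L(M) is finite; the longest accepting path visits 6 useful states, giving maximum string length 5.
Counting accepting paths from 2 by length: 1 of length 1, 2 of length 2, 3 of length 3, 6 of length 4, 4 of length 5. Total 16.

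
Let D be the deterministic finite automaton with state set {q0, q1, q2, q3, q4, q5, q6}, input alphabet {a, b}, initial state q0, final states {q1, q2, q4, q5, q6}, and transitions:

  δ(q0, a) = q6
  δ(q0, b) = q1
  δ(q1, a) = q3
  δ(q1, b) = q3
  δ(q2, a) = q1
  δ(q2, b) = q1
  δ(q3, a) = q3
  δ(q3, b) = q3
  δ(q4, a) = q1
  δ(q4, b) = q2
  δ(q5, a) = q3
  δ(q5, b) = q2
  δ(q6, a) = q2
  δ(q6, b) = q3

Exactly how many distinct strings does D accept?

5

The useful subgraph on states {q0, q1, q2, q6} is acyclic, so L(D) is finite; the longest accepting path visits 4 useful states, giving maximum string length 3.
Counting accepting paths from q0 by length: 2 of length 1, 1 of length 2, 2 of length 3. Total 5.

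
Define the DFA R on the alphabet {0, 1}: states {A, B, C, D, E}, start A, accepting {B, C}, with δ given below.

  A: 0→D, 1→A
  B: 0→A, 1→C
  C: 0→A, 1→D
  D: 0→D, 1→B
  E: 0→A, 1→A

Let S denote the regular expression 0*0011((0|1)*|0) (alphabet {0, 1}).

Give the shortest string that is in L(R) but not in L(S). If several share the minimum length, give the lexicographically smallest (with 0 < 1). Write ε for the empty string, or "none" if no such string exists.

01

The string 01 is accepted by R but not by S.
No shorter string lies in the difference, and 01 is the lexicographically first length-2 string in L(R) \ L(S).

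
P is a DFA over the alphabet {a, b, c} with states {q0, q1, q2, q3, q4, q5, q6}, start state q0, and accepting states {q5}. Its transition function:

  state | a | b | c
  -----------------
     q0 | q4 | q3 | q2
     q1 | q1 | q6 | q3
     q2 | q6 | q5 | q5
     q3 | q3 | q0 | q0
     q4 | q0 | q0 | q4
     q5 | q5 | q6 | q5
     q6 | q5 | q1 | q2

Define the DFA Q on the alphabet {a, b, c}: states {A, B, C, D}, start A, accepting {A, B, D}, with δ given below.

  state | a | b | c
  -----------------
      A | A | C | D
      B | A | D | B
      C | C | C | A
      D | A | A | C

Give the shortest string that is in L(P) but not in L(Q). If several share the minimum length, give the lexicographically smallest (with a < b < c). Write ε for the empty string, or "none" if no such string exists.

cc

The string cc is accepted by P but not by Q.
No shorter string lies in the difference, and cc is the lexicographically first length-2 string in L(P) \ L(Q).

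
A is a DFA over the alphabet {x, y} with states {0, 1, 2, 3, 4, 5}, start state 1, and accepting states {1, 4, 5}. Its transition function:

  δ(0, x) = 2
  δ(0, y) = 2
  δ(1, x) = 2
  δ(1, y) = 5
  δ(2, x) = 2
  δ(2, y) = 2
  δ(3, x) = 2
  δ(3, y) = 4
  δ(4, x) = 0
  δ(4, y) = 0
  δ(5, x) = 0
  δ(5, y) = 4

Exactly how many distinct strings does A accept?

3

The useful subgraph on states {1, 4, 5} is acyclic, so L(A) is finite; the longest accepting path visits 3 useful states, giving maximum string length 2.
Counting accepting paths from 1 by length: 1 of length 0, 1 of length 1, 1 of length 2. Total 3.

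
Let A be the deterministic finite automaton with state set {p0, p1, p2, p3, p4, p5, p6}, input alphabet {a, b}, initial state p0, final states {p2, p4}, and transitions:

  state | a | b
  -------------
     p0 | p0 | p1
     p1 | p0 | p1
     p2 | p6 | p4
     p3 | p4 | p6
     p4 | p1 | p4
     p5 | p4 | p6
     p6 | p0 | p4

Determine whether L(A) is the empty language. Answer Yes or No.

The states reachable from the start state are {p0, p1}.
None of the accepting states {p2, p4} is reachable, so no string is accepted and L(A) = ∅.

Yes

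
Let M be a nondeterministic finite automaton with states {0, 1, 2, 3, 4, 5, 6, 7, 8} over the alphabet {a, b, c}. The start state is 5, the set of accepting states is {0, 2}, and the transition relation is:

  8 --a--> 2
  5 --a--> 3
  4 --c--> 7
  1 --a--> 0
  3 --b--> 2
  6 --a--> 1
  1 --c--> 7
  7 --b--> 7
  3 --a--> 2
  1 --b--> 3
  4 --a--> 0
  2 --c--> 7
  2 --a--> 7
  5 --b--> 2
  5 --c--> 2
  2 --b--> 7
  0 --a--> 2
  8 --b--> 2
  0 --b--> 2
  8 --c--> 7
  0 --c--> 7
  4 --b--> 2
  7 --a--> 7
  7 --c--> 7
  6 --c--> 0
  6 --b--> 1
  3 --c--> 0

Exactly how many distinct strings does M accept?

7

The useful subgraph on states {0, 2, 3, 5} is acyclic, so L(M) is finite; the longest accepting path visits 4 useful states, giving maximum string length 3.
Counting accepting paths from 5 by length: 2 of length 1, 3 of length 2, 2 of length 3. Total 7.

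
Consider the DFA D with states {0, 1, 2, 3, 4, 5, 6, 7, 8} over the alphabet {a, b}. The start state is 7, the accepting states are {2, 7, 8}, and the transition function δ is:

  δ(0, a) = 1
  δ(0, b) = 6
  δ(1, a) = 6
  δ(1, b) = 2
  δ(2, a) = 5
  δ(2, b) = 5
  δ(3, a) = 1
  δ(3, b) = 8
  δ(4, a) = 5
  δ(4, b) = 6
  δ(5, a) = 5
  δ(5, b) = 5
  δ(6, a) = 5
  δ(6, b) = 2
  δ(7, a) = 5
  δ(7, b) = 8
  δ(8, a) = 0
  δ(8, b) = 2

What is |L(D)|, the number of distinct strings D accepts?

The useful subgraph on states {0, 1, 2, 6, 7, 8} is acyclic, so L(D) is finite; the longest accepting path visits 6 useful states, giving maximum string length 5.
Counting accepting paths from 7 by length: 1 of length 0, 1 of length 1, 1 of length 2, 2 of length 4, 1 of length 5. Total 6.

6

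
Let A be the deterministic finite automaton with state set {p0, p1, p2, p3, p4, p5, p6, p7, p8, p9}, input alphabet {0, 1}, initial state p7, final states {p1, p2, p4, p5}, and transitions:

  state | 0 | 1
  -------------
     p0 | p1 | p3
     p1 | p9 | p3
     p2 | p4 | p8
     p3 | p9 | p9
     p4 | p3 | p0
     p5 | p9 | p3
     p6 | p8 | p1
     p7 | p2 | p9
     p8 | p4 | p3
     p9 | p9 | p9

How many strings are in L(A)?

The useful subgraph on states {p0, p1, p2, p4, p7, p8} is acyclic, so L(A) is finite; the longest accepting path visits 6 useful states, giving maximum string length 5.
Counting accepting paths from p7 by length: 1 of length 1, 1 of length 2, 1 of length 3, 1 of length 4, 1 of length 5. Total 5.

5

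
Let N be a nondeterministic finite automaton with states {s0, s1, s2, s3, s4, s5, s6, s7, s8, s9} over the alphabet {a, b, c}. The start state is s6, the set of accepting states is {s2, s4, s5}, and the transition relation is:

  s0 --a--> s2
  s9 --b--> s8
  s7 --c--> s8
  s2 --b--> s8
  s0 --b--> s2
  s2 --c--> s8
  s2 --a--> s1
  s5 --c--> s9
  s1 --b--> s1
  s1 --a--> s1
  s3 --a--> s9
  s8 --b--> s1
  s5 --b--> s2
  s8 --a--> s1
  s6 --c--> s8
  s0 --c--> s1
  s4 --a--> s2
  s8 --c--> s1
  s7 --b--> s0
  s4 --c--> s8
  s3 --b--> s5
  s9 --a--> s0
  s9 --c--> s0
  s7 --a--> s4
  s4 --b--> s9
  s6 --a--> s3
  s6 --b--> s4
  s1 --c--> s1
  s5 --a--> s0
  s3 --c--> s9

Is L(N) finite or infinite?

finite

The useful states (reachable from s6 and able to reach an accepting state) are {s0, s2, s3, s4, s5, s6, s9}.
Restricted to these states the transition graph has no cycle, so every accepting path has bounded length and L is finite.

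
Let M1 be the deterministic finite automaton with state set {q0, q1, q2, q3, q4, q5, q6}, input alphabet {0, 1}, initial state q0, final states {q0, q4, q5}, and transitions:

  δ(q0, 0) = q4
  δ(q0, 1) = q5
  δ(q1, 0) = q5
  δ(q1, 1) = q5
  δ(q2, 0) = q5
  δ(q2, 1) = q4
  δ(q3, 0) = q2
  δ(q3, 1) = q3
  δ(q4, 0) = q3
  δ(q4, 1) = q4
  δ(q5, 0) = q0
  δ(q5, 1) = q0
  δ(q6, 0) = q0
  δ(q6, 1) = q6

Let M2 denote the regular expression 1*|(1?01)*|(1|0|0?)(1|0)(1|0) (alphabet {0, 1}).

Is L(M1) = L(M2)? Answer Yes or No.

The string 0 is accepted by M1 but rejected by M2.
So L(M1) ≠ L(M2).

No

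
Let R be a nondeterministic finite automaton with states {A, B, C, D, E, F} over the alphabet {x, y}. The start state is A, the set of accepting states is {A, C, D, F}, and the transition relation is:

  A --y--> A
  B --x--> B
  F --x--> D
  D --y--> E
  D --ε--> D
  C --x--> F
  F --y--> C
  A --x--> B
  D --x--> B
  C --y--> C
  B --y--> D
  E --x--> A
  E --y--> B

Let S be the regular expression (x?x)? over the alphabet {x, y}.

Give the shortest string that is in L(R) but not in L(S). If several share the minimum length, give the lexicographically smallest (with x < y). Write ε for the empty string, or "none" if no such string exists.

y

The string y is accepted by R but not by S.
No shorter string lies in the difference, and y is the lexicographically first length-1 string in L(R) \ L(S).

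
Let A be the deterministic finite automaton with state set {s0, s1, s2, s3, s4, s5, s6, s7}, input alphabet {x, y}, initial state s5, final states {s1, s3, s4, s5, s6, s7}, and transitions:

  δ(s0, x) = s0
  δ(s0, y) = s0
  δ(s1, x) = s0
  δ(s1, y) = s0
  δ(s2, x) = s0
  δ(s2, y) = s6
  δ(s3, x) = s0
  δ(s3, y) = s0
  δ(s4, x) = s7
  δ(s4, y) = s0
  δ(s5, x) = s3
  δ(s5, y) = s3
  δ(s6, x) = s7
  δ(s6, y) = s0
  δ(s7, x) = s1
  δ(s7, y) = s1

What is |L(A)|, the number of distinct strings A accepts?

3

The useful subgraph on states {s3, s5} is acyclic, so L(A) is finite; the longest accepting path visits 2 useful states, giving maximum string length 1.
Counting accepting paths from s5 by length: 1 of length 0, 2 of length 1. Total 3.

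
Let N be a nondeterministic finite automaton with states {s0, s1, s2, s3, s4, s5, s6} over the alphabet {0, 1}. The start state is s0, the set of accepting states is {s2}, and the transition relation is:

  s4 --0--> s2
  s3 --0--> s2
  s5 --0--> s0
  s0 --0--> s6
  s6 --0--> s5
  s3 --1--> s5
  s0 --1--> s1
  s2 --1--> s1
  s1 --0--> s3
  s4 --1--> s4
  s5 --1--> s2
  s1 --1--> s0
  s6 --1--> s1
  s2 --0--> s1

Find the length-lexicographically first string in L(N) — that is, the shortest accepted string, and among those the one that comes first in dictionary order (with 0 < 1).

A breadth-first search from s0 reaches an accepting state first via the path s0 → s6 → s5 → s2 on input 001.
No string of length < 3 is accepted (BFS exhausts all shorter strings without reaching an accepting state), and 001 is the lexicographically least accepting string of length 3.

001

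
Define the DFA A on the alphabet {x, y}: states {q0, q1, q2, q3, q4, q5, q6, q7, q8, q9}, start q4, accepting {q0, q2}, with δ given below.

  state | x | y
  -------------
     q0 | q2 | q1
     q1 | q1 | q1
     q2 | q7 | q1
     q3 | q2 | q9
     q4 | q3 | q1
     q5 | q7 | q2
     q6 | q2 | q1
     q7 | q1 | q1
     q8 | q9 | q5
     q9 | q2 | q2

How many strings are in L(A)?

The useful subgraph on states {q2, q3, q4, q9} is acyclic, so L(A) is finite; the longest accepting path visits 4 useful states, giving maximum string length 3.
Counting accepting paths from q4 by length: 1 of length 2, 2 of length 3. Total 3.

3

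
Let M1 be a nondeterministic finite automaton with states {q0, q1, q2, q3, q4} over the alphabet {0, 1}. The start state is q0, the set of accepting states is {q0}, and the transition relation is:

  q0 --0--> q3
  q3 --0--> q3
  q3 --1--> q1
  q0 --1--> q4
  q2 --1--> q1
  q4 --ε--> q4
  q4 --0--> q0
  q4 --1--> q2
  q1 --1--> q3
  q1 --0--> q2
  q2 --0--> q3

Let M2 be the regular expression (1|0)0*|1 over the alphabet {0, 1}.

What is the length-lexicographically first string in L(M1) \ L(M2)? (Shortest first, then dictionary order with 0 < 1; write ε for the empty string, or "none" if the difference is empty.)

ε

The empty string ε is accepted by M1 but not by M2.
Since ε is the unique shortest string, it is the required witness.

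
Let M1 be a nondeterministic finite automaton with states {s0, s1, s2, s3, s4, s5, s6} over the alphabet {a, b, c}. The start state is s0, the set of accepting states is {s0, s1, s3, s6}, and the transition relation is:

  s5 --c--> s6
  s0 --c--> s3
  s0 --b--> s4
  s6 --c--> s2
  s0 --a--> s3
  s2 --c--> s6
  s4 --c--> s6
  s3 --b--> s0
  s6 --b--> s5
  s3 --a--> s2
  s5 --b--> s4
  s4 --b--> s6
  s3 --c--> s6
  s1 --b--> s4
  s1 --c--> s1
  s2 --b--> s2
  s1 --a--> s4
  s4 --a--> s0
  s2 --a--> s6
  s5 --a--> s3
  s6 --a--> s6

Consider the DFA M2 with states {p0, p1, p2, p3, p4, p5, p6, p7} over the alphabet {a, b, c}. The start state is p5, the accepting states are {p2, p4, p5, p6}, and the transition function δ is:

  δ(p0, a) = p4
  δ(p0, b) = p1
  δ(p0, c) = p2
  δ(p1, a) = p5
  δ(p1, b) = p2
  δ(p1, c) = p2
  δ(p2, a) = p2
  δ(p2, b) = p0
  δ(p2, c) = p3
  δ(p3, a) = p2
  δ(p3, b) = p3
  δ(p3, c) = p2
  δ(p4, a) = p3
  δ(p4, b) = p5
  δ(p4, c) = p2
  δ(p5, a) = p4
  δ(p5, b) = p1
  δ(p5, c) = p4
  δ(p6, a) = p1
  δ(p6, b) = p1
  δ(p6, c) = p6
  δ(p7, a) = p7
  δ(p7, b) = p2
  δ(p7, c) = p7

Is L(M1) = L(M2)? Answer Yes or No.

Exploring the product automaton M1 × M2 from the start pair (s0, p5), following both machines on each input symbol, reaches 6 state pairs: (s0, p5), (s3, p4), (s4, p1), (s2, p3), (s6, p2), (s5, p0).
M1 accepts in {s0, s1, s3, s6} and M2 accepts in {p2, p4, p5, p6}. In every reachable pair the two components are either both accepting — (s0, p5), (s3, p4), (s6, p2) — or both non-accepting, so no string is accepted by exactly one of the machines: L(M1) \ L(M2) and L(M2) \ L(M1) are both empty.
Hence every string is accepted by M1 iff it is accepted by M2, and the two languages coincide.

Yes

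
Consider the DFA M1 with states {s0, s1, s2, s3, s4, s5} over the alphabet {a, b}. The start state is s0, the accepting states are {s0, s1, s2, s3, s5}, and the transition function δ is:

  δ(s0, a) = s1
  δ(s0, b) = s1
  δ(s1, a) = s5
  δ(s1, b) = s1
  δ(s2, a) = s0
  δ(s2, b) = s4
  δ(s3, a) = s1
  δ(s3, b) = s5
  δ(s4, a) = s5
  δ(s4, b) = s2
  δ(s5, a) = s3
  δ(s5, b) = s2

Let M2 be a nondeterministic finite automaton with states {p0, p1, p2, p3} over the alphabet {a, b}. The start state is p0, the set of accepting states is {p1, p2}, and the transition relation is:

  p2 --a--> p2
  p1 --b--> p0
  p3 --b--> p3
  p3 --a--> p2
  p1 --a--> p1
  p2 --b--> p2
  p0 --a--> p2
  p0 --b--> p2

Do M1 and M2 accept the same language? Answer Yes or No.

No

The empty string ε is accepted by M1 but rejected by M2.
So L(M1) ≠ L(M2).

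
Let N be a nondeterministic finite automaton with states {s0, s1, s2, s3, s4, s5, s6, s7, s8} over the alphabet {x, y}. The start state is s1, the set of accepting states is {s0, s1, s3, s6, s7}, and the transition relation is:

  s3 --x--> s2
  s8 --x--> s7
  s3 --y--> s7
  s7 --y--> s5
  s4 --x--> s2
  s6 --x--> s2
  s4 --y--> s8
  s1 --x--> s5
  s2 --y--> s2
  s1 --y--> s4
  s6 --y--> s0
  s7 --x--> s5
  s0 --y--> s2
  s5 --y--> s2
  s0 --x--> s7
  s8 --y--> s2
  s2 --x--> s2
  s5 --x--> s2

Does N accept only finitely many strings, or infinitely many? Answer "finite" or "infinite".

finite

The useful states (reachable from s1 and able to reach an accepting state) are {s1, s4, s7, s8}.
Restricted to these states the transition graph has no cycle, so every accepting path has bounded length and L is finite.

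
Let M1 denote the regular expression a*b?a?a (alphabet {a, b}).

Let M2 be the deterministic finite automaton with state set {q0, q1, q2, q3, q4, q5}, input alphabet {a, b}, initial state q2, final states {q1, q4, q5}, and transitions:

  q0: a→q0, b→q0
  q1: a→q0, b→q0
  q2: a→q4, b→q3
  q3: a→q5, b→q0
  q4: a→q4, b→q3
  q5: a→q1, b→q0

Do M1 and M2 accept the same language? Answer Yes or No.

Yes

Converting the expression M1 to a DFA (subset construction, then merging equivalent states) gives the minimal DFA with states {r0, r1, r2, r3, r4, r5}, start state r0, accepting states {r1, r3, r5} and transitions r0: a→r1, b→r2; r1: a→r1, b→r2; r2: a→r3, b→r4; r3: a→r5, b→r4; r4: a→r4, b→r4; r5: a→r4, b→r4.
Exploring the product automaton M1 × M2 from the start pair (r0, q2), following both machines on each input symbol, reaches 6 state pairs: (r0, q2), (r1, q4), (r2, q3), (r3, q5), (r4, q0), (r5, q1).
M1 accepts in {r1, r3, r5} and M2 accepts in {q1, q4, q5}. In every reachable pair the two components are either both accepting — (r1, q4), (r3, q5), (r5, q1) — or both non-accepting, so no string is accepted by exactly one of the machines: L(M1) \ L(M2) and L(M2) \ L(M1) are both empty.
Hence every string is accepted by M1 iff it is accepted by M2, and the two languages coincide.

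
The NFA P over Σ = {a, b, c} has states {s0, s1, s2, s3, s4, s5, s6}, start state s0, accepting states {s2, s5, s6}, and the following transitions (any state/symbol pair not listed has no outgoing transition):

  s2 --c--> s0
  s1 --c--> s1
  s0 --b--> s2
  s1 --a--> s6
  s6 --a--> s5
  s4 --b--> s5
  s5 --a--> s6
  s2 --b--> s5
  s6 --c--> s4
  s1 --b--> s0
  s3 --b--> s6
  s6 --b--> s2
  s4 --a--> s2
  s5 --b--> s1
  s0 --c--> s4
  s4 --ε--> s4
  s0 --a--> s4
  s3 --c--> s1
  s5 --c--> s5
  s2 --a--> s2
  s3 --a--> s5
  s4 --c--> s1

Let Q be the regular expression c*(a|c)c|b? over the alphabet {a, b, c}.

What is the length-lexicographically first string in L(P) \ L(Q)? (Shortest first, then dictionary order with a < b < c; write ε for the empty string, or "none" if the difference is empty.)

The string aa is accepted by P but not by Q.
No shorter string lies in the difference, and aa is the lexicographically first length-2 string in L(P) \ L(Q).

aa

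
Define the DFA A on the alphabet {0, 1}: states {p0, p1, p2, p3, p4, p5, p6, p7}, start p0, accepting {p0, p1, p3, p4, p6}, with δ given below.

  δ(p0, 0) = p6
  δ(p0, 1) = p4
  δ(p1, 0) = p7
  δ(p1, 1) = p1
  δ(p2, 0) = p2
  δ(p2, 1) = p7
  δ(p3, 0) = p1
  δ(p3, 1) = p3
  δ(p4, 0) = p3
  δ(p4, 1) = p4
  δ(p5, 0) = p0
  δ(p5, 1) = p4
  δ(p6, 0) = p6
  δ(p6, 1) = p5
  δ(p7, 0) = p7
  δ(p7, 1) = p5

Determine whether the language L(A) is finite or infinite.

State p1 is reachable from the start and can reach an accepting state, and it lies on the cycle p1 → p1.
Traversing that cycle any number of times yields accepted strings of unbounded length, so the language is infinite.

infinite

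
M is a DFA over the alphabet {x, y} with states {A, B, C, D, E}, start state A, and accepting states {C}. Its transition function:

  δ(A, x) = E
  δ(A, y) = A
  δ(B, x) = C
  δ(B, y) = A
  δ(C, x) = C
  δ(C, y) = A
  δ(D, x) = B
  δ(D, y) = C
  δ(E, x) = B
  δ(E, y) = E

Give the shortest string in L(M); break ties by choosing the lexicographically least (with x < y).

A breadth-first search from A reaches an accepting state first via the path A → E → B → C on input xxx.
No string of length < 3 is accepted (BFS exhausts all shorter strings without reaching an accepting state), and xxx is the lexicographically least accepting string of length 3.

xxx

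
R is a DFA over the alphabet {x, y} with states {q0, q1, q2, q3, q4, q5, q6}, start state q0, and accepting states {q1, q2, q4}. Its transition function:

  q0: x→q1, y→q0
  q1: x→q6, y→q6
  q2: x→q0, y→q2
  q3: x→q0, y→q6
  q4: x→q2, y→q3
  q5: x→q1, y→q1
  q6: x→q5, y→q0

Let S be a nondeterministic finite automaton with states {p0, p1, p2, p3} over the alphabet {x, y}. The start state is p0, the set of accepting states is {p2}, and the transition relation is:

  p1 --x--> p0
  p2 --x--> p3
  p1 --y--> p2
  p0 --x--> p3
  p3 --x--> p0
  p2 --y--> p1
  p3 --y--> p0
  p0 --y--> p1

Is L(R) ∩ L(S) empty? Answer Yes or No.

Exploring the product automaton R × S from the start pair (q0, p0), following both machines on each input symbol, reaches 12 state pairs: (q0, p0), (q1, p3), (q0, p1), (q6, p0), (q1, p0), (q0, p2), (q5, p3), (q6, p3), (q6, p1), (q5, p0), (q1, p1), (q6, p2).
R accepts in {q1, q2, q4} and S accepts in {p2}; no reachable pair has both components accepting, so no string drives both machines to acceptance simultaneously and L(R) ∩ L(S) = ∅.
So no string is accepted by both, and the intersection is empty.

Yes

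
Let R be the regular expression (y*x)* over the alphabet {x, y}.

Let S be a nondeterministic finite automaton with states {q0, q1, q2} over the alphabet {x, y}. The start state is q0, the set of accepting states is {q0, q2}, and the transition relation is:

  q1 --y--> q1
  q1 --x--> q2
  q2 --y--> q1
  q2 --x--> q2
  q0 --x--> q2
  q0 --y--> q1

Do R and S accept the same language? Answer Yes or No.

Converting the expression R to a DFA (subset construction, then merging equivalent states) gives the minimal DFA with states {r0, r1}, start state r0, accepting states {r0} and transitions r0: x→r0, y→r1; r1: x→r0, y→r1.
Exploring the product automaton R × S from the start pair (r0, q0), following both machines on each input symbol, reaches 3 state pairs: (r0, q0), (r0, q2), (r1, q1).
R accepts in {r0} and S accepts in {q0, q2}. In every reachable pair the two components are either both accepting — (r0, q0), (r0, q2) — or both non-accepting, so no string is accepted by exactly one of the machines: L(R) \ L(S) and L(S) \ L(R) are both empty.
Hence every string is accepted by R iff it is accepted by S, and the two languages coincide.

Yes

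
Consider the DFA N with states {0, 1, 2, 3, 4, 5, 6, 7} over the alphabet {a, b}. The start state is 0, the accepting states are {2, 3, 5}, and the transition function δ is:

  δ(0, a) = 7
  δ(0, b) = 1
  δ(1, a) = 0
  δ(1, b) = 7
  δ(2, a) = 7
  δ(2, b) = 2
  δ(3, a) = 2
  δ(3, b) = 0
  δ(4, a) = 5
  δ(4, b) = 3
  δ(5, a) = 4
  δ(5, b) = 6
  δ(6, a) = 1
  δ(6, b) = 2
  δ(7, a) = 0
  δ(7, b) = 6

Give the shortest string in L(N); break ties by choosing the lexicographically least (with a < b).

abb

A breadth-first search from 0 reaches an accepting state first via the path 0 → 7 → 6 → 2 on input abb.
No string of length < 3 is accepted (BFS exhausts all shorter strings without reaching an accepting state), and abb is the lexicographically least accepting string of length 3.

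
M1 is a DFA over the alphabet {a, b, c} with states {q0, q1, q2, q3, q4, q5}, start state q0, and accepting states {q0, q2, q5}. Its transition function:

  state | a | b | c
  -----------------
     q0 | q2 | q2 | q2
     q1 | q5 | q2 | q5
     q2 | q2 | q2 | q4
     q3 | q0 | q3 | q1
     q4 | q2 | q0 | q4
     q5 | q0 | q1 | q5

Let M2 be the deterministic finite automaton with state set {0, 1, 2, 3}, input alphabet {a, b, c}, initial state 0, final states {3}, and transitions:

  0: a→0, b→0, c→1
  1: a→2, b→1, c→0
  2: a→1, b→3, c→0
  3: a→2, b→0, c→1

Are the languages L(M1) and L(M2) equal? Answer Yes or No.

No

The empty string ε is accepted by M1 but rejected by M2.
So L(M1) ≠ L(M2).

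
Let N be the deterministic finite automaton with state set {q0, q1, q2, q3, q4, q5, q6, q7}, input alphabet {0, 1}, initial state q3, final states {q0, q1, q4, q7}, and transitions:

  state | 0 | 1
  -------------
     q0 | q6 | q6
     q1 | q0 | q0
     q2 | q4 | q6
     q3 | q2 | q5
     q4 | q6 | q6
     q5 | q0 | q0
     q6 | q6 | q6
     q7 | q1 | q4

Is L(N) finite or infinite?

finite

The useful states (reachable from q3 and able to reach an accepting state) are {q0, q2, q3, q4, q5}.
Restricted to these states the transition graph has no cycle, so every accepting path has bounded length and L is finite.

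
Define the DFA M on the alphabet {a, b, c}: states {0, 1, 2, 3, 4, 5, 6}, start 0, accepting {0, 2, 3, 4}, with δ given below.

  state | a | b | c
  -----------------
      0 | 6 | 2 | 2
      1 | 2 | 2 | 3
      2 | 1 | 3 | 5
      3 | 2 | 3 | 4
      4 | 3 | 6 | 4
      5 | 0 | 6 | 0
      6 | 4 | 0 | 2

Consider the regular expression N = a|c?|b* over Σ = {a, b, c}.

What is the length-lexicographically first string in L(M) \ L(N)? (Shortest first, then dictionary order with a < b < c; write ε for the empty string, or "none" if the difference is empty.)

The string aa is accepted by M but not by N.
No shorter string lies in the difference, and aa is the lexicographically first length-2 string in L(M) \ L(N).

aa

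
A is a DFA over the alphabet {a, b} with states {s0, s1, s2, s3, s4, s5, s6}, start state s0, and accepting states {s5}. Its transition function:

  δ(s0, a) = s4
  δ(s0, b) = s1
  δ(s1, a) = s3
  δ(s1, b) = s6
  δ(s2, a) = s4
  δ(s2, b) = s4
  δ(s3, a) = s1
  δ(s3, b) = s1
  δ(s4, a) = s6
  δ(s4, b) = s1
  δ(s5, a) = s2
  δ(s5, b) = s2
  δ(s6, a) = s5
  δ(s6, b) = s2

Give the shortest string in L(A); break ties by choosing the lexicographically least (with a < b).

aaa

A breadth-first search from s0 reaches an accepting state first via the path s0 → s4 → s6 → s5 on input aaa.
No string of length < 3 is accepted (BFS exhausts all shorter strings without reaching an accepting state), and aaa is the lexicographically least accepting string of length 3.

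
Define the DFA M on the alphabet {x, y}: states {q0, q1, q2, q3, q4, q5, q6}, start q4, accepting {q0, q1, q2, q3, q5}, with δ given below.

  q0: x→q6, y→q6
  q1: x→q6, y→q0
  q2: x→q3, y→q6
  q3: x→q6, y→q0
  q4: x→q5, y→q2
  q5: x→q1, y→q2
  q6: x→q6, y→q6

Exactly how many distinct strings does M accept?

The useful subgraph on states {q0, q1, q2, q3, q4, q5} is acyclic, so L(M) is finite; the longest accepting path visits 5 useful states, giving maximum string length 4.
Counting accepting paths from q4 by length: 2 of length 1, 3 of length 2, 3 of length 3, 1 of length 4. Total 9.

9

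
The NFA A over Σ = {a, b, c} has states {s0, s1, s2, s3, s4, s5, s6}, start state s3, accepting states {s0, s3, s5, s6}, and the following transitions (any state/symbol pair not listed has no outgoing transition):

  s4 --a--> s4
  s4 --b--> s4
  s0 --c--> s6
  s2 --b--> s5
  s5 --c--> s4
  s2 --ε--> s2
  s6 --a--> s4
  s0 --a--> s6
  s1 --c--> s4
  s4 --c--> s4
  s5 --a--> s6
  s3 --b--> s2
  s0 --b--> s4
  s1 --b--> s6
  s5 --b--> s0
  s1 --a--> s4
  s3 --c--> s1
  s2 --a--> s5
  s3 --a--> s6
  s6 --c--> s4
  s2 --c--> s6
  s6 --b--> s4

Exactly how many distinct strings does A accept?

The useful subgraph on states {s0, s1, s2, s3, s5, s6} is acyclic, so L(A) is finite; the longest accepting path visits 5 useful states, giving maximum string length 4.
Counting accepting paths from s3 by length: 1 of length 0, 1 of length 1, 4 of length 2, 4 of length 3, 4 of length 4. Total 14.

14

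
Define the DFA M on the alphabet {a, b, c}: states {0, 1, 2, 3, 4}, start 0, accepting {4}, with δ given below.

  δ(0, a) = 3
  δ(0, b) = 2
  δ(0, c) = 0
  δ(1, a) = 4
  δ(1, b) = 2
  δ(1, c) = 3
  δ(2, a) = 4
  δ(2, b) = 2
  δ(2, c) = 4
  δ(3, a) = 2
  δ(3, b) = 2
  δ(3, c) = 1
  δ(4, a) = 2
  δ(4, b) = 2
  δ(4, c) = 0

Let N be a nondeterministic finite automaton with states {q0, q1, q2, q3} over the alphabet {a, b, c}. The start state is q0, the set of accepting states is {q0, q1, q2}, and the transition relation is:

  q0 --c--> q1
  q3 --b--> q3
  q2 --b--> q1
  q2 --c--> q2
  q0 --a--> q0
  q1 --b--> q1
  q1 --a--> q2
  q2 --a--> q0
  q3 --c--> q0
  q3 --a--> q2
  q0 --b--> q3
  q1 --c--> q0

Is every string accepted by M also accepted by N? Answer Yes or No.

Exploring the product automaton M × N from the start pair (0, q0), following both machines on each input symbol, reaches 14 state pairs: (0, q0), (3, q0), (2, q3), (0, q1), (2, q0), (1, q1), (4, q2), (4, q0), (3, q2), (2, q1), (4, q1), (0, q2), (1, q2), (2, q2).
M accepts in {4} and N accepts in {q0, q1, q2}. The reachable pairs whose M-component is accepting are (4, q2), (4, q0), (4, q1); in each of them the N-component is accepting too, so the product for L(M) \ L(N) (M-component accepting, N-component rejecting) has no reachable accepting pair and the difference is empty.
Hence every string in L(M) is also in L(N).

Yes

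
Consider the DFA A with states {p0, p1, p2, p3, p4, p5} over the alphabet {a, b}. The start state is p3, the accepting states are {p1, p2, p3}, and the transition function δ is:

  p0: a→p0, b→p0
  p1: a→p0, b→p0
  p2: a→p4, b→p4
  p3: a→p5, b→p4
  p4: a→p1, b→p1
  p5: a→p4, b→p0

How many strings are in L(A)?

5

The useful subgraph on states {p1, p3, p4, p5} is acyclic, so L(A) is finite; the longest accepting path visits 4 useful states, giving maximum string length 3.
Counting accepting paths from p3 by length: 1 of length 0, 2 of length 2, 2 of length 3. Total 5.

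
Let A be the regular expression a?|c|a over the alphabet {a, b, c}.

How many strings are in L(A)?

3

The expression has no Kleene star, so L(A) is finite. Expanding the alternatives gives {ε, a, c}.
That is 1 of length 0, 2 of length 1: 3 strings in all.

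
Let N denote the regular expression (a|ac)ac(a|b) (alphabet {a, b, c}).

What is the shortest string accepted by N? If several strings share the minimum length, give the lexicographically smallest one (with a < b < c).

aaca

By inspection of the expression, no string of length less than 4 matches, and aaca is the lexicographically first match of length 4.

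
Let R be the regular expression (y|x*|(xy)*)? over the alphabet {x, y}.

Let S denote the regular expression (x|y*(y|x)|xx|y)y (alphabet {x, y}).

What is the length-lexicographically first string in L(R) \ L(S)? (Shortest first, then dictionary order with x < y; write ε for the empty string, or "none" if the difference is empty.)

The empty string ε is accepted by R but not by S.
Since ε is the unique shortest string, it is the required witness.

ε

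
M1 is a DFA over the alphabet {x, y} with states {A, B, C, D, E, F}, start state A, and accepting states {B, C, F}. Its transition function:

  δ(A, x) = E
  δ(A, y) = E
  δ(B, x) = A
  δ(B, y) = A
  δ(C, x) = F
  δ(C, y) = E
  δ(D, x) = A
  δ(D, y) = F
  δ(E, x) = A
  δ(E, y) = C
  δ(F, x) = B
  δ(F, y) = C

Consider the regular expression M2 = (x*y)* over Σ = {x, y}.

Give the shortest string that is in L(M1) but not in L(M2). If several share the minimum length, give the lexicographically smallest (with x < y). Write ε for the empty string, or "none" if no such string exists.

xyx

The string xyx is accepted by M1 but not by M2.
No shorter string lies in the difference, and xyx is the lexicographically first length-3 string in L(M1) \ L(M2).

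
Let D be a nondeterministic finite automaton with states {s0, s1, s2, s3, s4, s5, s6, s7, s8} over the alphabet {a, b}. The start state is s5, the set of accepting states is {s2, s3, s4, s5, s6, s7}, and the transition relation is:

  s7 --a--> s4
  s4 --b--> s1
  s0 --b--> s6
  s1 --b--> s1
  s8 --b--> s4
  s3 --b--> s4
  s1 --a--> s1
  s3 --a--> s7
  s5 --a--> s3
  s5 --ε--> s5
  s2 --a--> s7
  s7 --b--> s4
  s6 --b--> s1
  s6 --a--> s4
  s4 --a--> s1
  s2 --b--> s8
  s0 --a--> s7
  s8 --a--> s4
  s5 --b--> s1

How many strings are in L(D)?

The useful subgraph on states {s3, s4, s5, s7} is acyclic, so L(D) is finite; the longest accepting path visits 4 useful states, giving maximum string length 3.
Counting accepting paths from s5 by length: 1 of length 0, 1 of length 1, 2 of length 2, 2 of length 3. Total 6.

6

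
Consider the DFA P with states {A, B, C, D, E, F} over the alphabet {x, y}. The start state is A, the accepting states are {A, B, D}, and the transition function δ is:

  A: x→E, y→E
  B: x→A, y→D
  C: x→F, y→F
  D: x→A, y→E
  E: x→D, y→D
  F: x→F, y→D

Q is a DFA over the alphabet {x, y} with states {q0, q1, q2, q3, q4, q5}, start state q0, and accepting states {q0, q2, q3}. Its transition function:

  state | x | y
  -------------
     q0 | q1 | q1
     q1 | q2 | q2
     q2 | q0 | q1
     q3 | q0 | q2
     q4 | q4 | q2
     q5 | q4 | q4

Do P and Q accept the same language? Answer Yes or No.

Exploring the product automaton P × Q from the start pair (A, q0), following both machines on each input symbol, reaches 3 state pairs: (A, q0), (E, q1), (D, q2).
P accepts in {A, B, D} and Q accepts in {q0, q2, q3}. In every reachable pair the two components are either both accepting — (A, q0), (D, q2) — or both non-accepting, so no string is accepted by exactly one of the machines: L(P) \ L(Q) and L(Q) \ L(P) are both empty.
Hence every string is accepted by P iff it is accepted by Q, and the two languages coincide.

Yes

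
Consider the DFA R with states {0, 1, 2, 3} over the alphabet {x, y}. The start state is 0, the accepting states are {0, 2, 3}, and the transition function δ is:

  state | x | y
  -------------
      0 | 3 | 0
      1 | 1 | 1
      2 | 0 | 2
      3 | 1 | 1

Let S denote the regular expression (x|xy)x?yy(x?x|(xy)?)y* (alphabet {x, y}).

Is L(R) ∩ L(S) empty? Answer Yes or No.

Yes

Converting the expression S to a DFA (subset construction, then merging equivalent states) gives the minimal DFA with states {s0, s1, s2, s3, s4, s5, s6, s7, s8, s9}, start state s0, accepting states {s6, s7, s8, s9} and transitions s0: x→s1, y→s2; s1: x→s3, y→s4; s2: x→s2, y→s2; s3: x→s2, y→s5; s4: x→s3, y→s6; s5: x→s2, y→s7; s6: x→s8, y→s7; s7: x→s8, y→s9; s8: x→s9, y→s9; s9: x→s2, y→s9.
Exploring the product automaton R × S from the start pair (0, s0), following both machines on each input symbol, reaches 12 state pairs: (0, s0), (3, s1), (0, s2), (1, s3), (1, s4), (3, s2), (1, s2), (1, s5), (1, s6), (1, s7), (1, s8), (1, s9).
R accepts in {0, 2, 3} and S accepts in {s6, s7, s8, s9}; no reachable pair has both components accepting, so no string drives both machines to acceptance simultaneously and L(R) ∩ L(S) = ∅.
So no string is accepted by both, and the intersection is empty.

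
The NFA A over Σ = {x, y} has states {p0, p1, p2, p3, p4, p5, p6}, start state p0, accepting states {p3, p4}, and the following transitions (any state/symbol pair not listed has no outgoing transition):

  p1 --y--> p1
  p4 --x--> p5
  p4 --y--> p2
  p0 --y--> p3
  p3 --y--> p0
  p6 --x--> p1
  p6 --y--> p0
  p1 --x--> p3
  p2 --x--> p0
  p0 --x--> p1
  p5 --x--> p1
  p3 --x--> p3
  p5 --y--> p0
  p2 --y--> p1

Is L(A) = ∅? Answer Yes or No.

The string y is accepted: the run p0 → p3 ends in the accepting state p3.
Since at least one string is accepted, L(A) is not empty.

No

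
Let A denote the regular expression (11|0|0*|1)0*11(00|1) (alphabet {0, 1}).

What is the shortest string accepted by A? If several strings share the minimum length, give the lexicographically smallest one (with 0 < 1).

By inspection of the expression, no string of length less than 3 matches, and 111 is the lexicographically first match of length 3.

111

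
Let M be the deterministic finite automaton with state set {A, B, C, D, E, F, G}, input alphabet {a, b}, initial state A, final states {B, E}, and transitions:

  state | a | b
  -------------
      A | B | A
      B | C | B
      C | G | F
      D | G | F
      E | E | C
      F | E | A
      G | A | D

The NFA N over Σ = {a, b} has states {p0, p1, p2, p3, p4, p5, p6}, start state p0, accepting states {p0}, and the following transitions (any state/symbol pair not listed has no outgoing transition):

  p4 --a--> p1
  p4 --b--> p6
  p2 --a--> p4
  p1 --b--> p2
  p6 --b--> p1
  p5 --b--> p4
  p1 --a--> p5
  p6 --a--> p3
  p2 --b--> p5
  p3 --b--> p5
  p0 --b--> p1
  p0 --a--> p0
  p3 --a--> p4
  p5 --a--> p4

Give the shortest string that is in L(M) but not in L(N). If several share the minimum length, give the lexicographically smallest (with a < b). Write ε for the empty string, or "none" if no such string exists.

ab

The string ab is accepted by M but not by N.
No shorter string lies in the difference, and ab is the lexicographically first length-2 string in L(M) \ L(N).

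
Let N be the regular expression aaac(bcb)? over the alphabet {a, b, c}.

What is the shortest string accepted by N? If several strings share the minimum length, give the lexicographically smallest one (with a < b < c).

aaac

By inspection of the expression, no string of length less than 4 matches, and aaac is the lexicographically first match of length 4.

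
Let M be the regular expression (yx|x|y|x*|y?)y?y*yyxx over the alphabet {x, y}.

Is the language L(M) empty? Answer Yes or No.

No

The string yyxx matches the expression, so it belongs to L(M).
Since L(M) contains at least one string, it is not empty.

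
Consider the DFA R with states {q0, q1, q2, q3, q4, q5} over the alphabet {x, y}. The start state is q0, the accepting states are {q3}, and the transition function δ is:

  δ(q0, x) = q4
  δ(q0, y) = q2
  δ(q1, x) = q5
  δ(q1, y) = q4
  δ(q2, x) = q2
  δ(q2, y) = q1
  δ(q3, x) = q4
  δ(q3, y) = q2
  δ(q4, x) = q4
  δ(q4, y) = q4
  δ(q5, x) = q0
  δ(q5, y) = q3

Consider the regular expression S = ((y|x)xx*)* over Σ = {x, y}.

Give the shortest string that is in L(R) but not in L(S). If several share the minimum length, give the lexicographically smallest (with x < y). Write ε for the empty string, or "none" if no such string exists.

yyxy

The string yyxy is accepted by R but not by S.
No shorter string lies in the difference, and yyxy is the lexicographically first length-4 string in L(R) \ L(S).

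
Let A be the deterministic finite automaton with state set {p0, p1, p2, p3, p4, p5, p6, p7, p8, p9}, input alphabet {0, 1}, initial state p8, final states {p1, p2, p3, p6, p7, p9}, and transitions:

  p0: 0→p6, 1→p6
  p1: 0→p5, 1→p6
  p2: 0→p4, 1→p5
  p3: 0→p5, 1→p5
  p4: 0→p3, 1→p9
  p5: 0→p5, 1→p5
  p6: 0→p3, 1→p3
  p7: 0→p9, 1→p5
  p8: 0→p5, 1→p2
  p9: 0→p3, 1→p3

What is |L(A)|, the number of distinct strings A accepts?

The useful subgraph on states {p2, p3, p4, p8, p9} is acyclic, so L(A) is finite; the longest accepting path visits 5 useful states, giving maximum string length 4.
Counting accepting paths from p8 by length: 1 of length 1, 2 of length 3, 2 of length 4. Total 5.

5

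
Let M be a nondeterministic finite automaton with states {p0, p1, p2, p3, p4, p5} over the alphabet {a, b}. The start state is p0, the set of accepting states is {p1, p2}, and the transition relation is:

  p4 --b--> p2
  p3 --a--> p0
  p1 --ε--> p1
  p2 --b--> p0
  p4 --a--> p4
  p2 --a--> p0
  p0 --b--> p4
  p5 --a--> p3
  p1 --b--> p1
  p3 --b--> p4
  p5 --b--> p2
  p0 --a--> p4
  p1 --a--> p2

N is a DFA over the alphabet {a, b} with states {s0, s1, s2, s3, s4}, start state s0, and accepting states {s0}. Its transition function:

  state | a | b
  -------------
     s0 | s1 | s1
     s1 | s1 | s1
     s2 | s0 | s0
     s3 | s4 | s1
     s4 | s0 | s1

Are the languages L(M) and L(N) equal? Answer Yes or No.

The string ab is accepted by M but rejected by N.
So L(M) ≠ L(N).

No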